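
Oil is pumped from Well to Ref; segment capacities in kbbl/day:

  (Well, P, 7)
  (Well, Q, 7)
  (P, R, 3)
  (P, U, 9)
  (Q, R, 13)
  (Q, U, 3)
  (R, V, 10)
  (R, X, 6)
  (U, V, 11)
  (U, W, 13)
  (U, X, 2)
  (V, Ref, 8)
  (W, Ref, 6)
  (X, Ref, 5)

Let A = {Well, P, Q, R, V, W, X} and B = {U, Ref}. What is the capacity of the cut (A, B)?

31

Edges leaving {Well, P, Q, R, V, W, X}: P→U (9), Q→U (3), V→Ref (8), W→Ref (6), X→Ref (5).
Cut capacity = 9 + 3 + 8 + 6 + 5 = 31.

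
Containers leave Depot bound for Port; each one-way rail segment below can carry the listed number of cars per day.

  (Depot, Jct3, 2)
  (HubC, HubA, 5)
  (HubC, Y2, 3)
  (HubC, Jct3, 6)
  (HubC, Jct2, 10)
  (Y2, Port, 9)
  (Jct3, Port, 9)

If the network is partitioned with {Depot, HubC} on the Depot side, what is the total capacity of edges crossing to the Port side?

26

Edges leaving {Depot, HubC}: Depot→Jct3 (2), HubC→HubA (5), HubC→Y2 (3), HubC→Jct3 (6), HubC→Jct2 (10).
Cut capacity = 2 + 5 + 3 + 6 + 10 = 26.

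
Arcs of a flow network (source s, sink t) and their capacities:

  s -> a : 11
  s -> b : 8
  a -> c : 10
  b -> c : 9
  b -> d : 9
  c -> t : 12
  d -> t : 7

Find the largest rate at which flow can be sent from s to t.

Augment s→a→c→t: bottleneck 10, flow now 10.
Augment s→b→c→t: bottleneck 2, flow now 12.
Augment s→b→d→t: bottleneck 6, flow now 18.
No augmenting path remains; maximum flow = 18.
In the residual graph, reachable from s: {s, a}.
Min-cut edges: s→b (8), a→c (10); capacity 8 + 10 = 18.
This cut is saturated, so no flow can exceed 18.

18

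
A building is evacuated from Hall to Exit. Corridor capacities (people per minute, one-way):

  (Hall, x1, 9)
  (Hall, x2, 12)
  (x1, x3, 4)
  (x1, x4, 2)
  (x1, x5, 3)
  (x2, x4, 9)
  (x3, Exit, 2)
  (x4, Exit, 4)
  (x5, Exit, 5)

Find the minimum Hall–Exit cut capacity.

9

Augment Hall→x1→x3→Exit: bottleneck 2, flow now 2.
Augment Hall→x1→x4→Exit: bottleneck 2, flow now 4.
Augment Hall→x1→x5→Exit: bottleneck 3, flow now 7.
Augment Hall→x2→x4→Exit: bottleneck 2, flow now 9.
No augmenting path remains; maximum flow = 9.
By max-flow min-cut, the minimum cut capacity equals the max flow.
In the residual graph, reachable from Hall: {Hall, x1, x2, x3, x4}.
Min-cut edges: x1→x5 (3), x3→Exit (2), x4→Exit (4); capacity 3 + 2 + 4 = 9.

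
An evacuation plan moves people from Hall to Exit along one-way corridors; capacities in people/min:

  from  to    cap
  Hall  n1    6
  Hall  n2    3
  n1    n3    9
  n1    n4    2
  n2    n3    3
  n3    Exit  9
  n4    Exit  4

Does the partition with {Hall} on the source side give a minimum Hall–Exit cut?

Yes — it is a minimum cut (capacity 9).

Given cut capacity: 6 + 3 = 9.
Augment Hall→n1→n3→Exit: bottleneck 6, flow now 6.
Augment Hall→n2→n3→Exit: bottleneck 3, flow now 9.
No augmenting path remains; maximum flow = 9.
Cut capacity 9 equals the max flow, so it is a minimum cut.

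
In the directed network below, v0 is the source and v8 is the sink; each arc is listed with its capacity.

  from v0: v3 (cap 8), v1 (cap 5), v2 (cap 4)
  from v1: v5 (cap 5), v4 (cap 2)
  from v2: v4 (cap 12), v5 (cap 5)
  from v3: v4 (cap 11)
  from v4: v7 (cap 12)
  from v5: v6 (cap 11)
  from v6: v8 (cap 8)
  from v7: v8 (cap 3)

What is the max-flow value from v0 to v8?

11

Augment v0→v1→v4→v7→v8: bottleneck 2, flow now 2.
Augment v0→v1→v5→v6→v8: bottleneck 3, flow now 5.
Augment v0→v2→v4→v7→v8: bottleneck 1, flow now 6.
Augment v0→v2→v5→v6→v8: bottleneck 3, flow now 9.
Augment v0→v3→v4→v1→v5→v6→v8: bottleneck 2, flow now 11. (uses reverse residual edge)
No augmenting path remains; maximum flow = 11.
In the residual graph, reachable from v0: {v0, v1, v2, v3, v4, v5, v6, v7}.
Min-cut edges: v6→v8 (8), v7→v8 (3); capacity 8 + 3 = 11.
This cut is saturated, so no flow can exceed 11.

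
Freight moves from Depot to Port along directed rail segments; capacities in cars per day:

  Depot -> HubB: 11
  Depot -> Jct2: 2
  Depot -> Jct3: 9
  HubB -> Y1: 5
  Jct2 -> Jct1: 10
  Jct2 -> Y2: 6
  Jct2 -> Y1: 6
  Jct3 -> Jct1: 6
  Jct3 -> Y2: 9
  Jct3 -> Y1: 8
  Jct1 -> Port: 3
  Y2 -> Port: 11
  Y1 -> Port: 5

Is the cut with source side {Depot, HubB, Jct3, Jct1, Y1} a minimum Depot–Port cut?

No — its capacity is 19, but the minimum cut has capacity 16.

Given cut capacity: 2 + 9 + 3 + 5 = 19.
Augment Depot→HubB→Y1→Port: bottleneck 5, flow now 5.
Augment Depot→Jct2→Jct1→Port: bottleneck 2, flow now 7.
Augment Depot→Jct3→Jct1→Port: bottleneck 1, flow now 8.
Augment Depot→Jct3→Y2→Port: bottleneck 8, flow now 16.
No augmenting path remains; maximum flow = 16.
In the residual graph, reachable from Depot: {Depot, HubB}.
Min-cut edges: Depot→Jct2 (2), Depot→Jct3 (9), HubB→Y1 (5); capacity 2 + 9 + 5 = 16.
Cut capacity 19 exceeds the max flow 16, so it is not minimum.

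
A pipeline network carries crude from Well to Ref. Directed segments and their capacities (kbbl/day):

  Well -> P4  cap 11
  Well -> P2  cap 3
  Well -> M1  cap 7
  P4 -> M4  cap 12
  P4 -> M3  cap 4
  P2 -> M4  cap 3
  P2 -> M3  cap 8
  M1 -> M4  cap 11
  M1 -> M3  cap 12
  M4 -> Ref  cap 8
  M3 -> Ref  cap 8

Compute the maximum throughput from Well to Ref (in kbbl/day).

Augment Well→P4→M4→Ref: bottleneck 8, flow now 8.
Augment Well→P4→M3→Ref: bottleneck 3, flow now 11.
Augment Well→P2→M3→Ref: bottleneck 3, flow now 14.
Augment Well→M1→M3→Ref: bottleneck 2, flow now 16.
No augmenting path remains; maximum flow = 16.
In the residual graph, reachable from Well: {Well, P4, P2, M1, M4, M3}.
Min-cut edges: M4→Ref (8), M3→Ref (8); capacity 8 + 8 = 16.
This cut is saturated, so no flow can exceed 16.

16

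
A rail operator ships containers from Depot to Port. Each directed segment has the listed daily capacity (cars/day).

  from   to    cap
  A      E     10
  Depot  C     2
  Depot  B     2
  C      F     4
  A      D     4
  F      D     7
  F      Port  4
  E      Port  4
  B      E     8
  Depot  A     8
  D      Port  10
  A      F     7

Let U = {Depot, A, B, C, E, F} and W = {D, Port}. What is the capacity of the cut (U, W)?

19

Edges leaving {Depot, A, B, C, E, F}: A→D (4), E→Port (4), F→D (7), F→Port (4).
Cut capacity = 4 + 4 + 7 + 4 = 19.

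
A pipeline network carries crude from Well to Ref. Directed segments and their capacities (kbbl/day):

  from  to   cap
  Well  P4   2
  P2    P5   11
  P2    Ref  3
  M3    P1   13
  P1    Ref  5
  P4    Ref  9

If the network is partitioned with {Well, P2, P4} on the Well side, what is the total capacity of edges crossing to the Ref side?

Edges leaving {Well, P2, P4}: P2→P5 (11), P2→Ref (3), P4→Ref (9).
Cut capacity = 11 + 3 + 9 = 23.

23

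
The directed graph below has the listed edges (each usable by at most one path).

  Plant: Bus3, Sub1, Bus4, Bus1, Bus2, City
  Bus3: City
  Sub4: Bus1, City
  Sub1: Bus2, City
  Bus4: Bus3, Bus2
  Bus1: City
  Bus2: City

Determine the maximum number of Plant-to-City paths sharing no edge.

5

Assign every edge capacity 1; by Menger, the answer equals the max flow.
Path Plant→City (+1); total 1.
Path Plant→Bus3→City (+1); total 2.
Path Plant→Sub1→City (+1); total 3.
Path Plant→Bus1→City (+1); total 4.
Path Plant→Bus2→City (+1); total 5.
No residual Plant→City path; max flow = 5.
Certifying cut of size 5: {Bus2→City, Bus3→City, Plant→Bus1, Plant→City, Plant→Sub1}.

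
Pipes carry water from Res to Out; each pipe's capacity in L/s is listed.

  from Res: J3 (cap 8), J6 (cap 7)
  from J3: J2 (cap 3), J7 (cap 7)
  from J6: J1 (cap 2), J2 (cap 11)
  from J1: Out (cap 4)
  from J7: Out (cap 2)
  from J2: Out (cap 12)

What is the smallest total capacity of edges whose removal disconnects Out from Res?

Augment Res→J3→J7→Out: bottleneck 2, flow now 2.
Augment Res→J3→J2→Out: bottleneck 3, flow now 5.
Augment Res→J6→J1→Out: bottleneck 2, flow now 7.
Augment Res→J6→J2→Out: bottleneck 5, flow now 12.
No augmenting path remains; maximum flow = 12.
By max-flow min-cut, the minimum cut capacity equals the max flow.
In the residual graph, reachable from Res: {Res, J3, J7}.
Min-cut edges: Res→J6 (7), J3→J2 (3), J7→Out (2); capacity 7 + 3 + 2 = 12.

12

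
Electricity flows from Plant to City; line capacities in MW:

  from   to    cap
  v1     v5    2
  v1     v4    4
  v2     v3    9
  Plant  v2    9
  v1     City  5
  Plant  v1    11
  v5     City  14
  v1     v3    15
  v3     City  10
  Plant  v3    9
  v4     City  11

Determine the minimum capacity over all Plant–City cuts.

Augment Plant→v1→City: bottleneck 5, flow now 5.
Augment Plant→v3→City: bottleneck 9, flow now 14.
Augment Plant→v1→v3→City: bottleneck 1, flow now 15.
Augment Plant→v1→v4→City: bottleneck 4, flow now 19.
Augment Plant→v1→v5→City: bottleneck 1, flow now 20.
Augment Plant→v2→v3→v1→v5→City: bottleneck 1, flow now 21. (uses reverse residual edge)
No augmenting path remains; maximum flow = 21.
By max-flow min-cut, the minimum cut capacity equals the max flow.
In the residual graph, reachable from Plant: {Plant, v2, v3}.
Min-cut edges: Plant→v1 (11), v3→City (10); capacity 11 + 10 = 21.

21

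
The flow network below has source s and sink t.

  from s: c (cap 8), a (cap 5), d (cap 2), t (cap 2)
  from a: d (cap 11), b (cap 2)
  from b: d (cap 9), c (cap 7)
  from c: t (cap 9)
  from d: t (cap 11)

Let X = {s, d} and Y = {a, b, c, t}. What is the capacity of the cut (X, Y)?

26

Edges leaving {s, d}: s→a (5), s→c (8), s→t (2), d→t (11).
Cut capacity = 5 + 8 + 2 + 11 = 26.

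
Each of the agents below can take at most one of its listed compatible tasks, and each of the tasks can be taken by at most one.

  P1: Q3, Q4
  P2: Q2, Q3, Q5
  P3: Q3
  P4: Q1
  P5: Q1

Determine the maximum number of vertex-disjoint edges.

4

Unit-capacity flow: source→left, listed edges, right→sink; max matching = max flow.
Augmenting path P1→Q3 (+1); matched 1.
Augmenting path P2→Q2 (+1); matched 2.
Augmenting path P4→Q1 (+1); matched 3.
Augmenting path P3→Q3→P1→Q4 (+1); matched 4.
No augmenting path remains; maximum matching = 4.
König certificate: {P1, P2, P3, Q1} is a vertex cover of size 4 (every listed pair touches it), so no matching can be larger.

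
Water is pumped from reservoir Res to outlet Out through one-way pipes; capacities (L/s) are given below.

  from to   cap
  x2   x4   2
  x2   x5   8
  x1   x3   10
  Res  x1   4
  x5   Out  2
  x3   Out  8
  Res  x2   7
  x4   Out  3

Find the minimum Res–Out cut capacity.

8

Augment Res→x1→x3→Out: bottleneck 4, flow now 4.
Augment Res→x2→x4→Out: bottleneck 2, flow now 6.
Augment Res→x2→x5→Out: bottleneck 2, flow now 8.
No augmenting path remains; maximum flow = 8.
By max-flow min-cut, the minimum cut capacity equals the max flow.
In the residual graph, reachable from Res: {Res, x2, x5}.
Min-cut edges: Res→x1 (4), x2→x4 (2), x5→Out (2); capacity 4 + 2 + 2 = 8.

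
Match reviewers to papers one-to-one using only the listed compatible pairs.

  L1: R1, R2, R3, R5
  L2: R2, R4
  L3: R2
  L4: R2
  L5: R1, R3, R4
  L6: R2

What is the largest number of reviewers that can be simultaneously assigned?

4

Unit-capacity flow: source→left, listed edges, right→sink; max matching = max flow.
Augmenting path L1→R1 (+1); matched 1.
Augmenting path L2→R2 (+1); matched 2.
Augmenting path L5→R3 (+1); matched 3.
Augmenting path L3→R2→L2→R4 (+1); matched 4.
No augmenting path remains; maximum matching = 4.
König certificate: {L1, L2, L5, R2} is a vertex cover of size 4 (every listed pair touches it), so no matching can be larger.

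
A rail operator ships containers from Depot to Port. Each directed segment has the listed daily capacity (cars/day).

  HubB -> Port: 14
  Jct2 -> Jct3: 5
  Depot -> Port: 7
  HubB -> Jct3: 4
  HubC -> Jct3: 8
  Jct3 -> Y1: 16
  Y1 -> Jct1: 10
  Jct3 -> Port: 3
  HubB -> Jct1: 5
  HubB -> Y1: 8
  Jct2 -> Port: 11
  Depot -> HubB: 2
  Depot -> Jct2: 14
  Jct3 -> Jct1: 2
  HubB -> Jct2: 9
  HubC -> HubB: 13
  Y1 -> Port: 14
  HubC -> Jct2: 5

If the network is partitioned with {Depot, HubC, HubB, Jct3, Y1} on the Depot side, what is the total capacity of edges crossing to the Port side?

Edges leaving {Depot, HubC, HubB, Jct3, Y1}: Depot→Jct2 (14), Depot→Port (7), HubC→Jct2 (5), HubB→Jct2 (9), HubB→Jct1 (5), HubB→Port (14), Jct3→Jct1 (2), Jct3→Port (3), Y1→Jct1 (10), Y1→Port (14).
Cut capacity = 14 + 7 + 5 + 9 + 5 + 14 + 2 + 3 + 10 + 14 = 83.

83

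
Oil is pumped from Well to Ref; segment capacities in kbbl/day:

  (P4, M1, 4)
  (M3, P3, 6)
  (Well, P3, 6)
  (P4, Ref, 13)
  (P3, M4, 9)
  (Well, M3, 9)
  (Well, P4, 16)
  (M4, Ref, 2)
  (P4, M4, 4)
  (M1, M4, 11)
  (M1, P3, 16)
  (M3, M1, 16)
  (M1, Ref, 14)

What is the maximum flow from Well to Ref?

27

Augment Well→P4→Ref: bottleneck 13, flow now 13.
Augment Well→P4→M1→Ref: bottleneck 3, flow now 16.
Augment Well→M3→M1→Ref: bottleneck 9, flow now 25.
Augment Well→P3→M4→Ref: bottleneck 2, flow now 27.
No augmenting path remains; maximum flow = 27.
In the residual graph, reachable from Well: {Well, P3, M4}.
Min-cut edges: Well→P4 (16), Well→M3 (9), M4→Ref (2); capacity 16 + 9 + 2 = 27.
This cut is saturated, so no flow can exceed 27.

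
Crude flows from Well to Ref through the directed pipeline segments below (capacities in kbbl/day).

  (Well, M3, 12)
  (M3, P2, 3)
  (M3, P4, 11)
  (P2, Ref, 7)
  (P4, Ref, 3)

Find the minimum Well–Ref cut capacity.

6

Augment Well→M3→P2→Ref: bottleneck 3, flow now 3.
Augment Well→M3→P4→Ref: bottleneck 3, flow now 6.
No augmenting path remains; maximum flow = 6.
By max-flow min-cut, the minimum cut capacity equals the max flow.
In the residual graph, reachable from Well: {Well, M3, P4}.
Min-cut edges: M3→P2 (3), P4→Ref (3); capacity 3 + 3 = 6.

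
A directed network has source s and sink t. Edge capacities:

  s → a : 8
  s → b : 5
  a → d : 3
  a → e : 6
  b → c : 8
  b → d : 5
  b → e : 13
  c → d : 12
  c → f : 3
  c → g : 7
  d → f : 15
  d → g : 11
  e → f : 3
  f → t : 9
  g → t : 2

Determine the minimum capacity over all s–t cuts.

11

Augment s→a→d→f→t: bottleneck 3, flow now 3.
Augment s→a→e→f→t: bottleneck 3, flow now 6.
Augment s→b→c→f→t: bottleneck 3, flow now 9.
Augment s→b→c→g→t: bottleneck 2, flow now 11.
No augmenting path remains; maximum flow = 11.
By max-flow min-cut, the minimum cut capacity equals the max flow.
In the residual graph, reachable from s: {s, a, e}.
Min-cut edges: s→b (5), a→d (3), e→f (3); capacity 5 + 3 + 3 = 11.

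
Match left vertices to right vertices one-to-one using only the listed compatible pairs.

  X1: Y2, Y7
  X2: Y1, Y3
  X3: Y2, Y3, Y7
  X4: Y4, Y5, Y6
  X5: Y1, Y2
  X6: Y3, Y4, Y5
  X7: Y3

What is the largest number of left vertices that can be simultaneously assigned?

6

Unit-capacity flow: source→left, listed edges, right→sink; max matching = max flow.
Augmenting path X1→Y2 (+1); matched 1.
Augmenting path X2→Y1 (+1); matched 2.
Augmenting path X3→Y3 (+1); matched 3.
Augmenting path X4→Y4 (+1); matched 4.
Augmenting path X6→Y5 (+1); matched 5.
Augmenting path X5→Y2→X1→Y7 (+1); matched 6.
No augmenting path remains; maximum matching = 6.
König certificate: {X4, X6, Y1, Y2, Y3, Y7} is a vertex cover of size 6 (every listed pair touches it), so no matching can be larger.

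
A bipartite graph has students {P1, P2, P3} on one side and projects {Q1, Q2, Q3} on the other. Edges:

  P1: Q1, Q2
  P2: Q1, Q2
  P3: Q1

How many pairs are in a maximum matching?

2

Unit-capacity flow: source→left, listed edges, right→sink; max matching = max flow.
Augmenting path P1→Q1 (+1); matched 1.
Augmenting path P2→Q2 (+1); matched 2.
No augmenting path remains; maximum matching = 2.
König certificate: {Q1, Q2} is a vertex cover of size 2 (every listed pair touches it), so no matching can be larger.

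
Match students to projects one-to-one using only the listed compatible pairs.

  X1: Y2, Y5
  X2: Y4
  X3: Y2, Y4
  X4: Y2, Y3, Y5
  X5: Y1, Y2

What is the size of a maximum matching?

Unit-capacity flow: source→left, listed edges, right→sink; max matching = max flow.
Augmenting path X1→Y2 (+1); matched 1.
Augmenting path X2→Y4 (+1); matched 2.
Augmenting path X4→Y3 (+1); matched 3.
Augmenting path X5→Y1 (+1); matched 4.
Augmenting path X3→Y2→X1→Y5 (+1); matched 5.
No augmenting path remains; maximum matching = 5.
König certificate: {X1, X2, X3, X4, X5} is a vertex cover of size 5 (every listed pair touches it), so no matching can be larger.

5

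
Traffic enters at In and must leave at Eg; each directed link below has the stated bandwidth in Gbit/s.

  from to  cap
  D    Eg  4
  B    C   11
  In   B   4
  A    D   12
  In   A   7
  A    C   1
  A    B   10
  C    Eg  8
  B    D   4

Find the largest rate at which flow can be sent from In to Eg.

11

Augment In→A→C→Eg: bottleneck 1, flow now 1.
Augment In→A→D→Eg: bottleneck 4, flow now 5.
Augment In→B→C→Eg: bottleneck 4, flow now 9.
Augment In→A→B→C→Eg: bottleneck 2, flow now 11.
No augmenting path remains; maximum flow = 11.
In the residual graph, reachable from In: {In}.
Min-cut edges: In→A (7), In→B (4); capacity 7 + 4 = 11.
This cut is saturated, so no flow can exceed 11.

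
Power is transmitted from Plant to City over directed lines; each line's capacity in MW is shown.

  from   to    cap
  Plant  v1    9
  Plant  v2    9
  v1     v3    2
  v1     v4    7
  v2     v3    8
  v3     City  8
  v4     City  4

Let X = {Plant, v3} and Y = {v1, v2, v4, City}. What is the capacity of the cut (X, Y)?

Edges leaving {Plant, v3}: Plant→v1 (9), Plant→v2 (9), v3→City (8).
Cut capacity = 9 + 9 + 8 = 26.

26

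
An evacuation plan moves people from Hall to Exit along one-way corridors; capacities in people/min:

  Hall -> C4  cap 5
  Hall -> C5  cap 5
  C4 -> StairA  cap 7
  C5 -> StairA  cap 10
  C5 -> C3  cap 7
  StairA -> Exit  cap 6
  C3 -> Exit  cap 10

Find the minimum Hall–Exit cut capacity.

10

Augment Hall→C4→StairA→Exit: bottleneck 5, flow now 5.
Augment Hall→C5→StairA→Exit: bottleneck 1, flow now 6.
Augment Hall→C5→C3→Exit: bottleneck 4, flow now 10.
No augmenting path remains; maximum flow = 10.
By max-flow min-cut, the minimum cut capacity equals the max flow.
In the residual graph, reachable from Hall: {Hall}.
Min-cut edges: Hall→C4 (5), Hall→C5 (5); capacity 5 + 5 = 10.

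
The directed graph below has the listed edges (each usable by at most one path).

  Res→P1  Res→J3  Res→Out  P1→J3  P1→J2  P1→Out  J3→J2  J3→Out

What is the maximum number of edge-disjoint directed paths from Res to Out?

3

Assign every edge capacity 1; by Menger, the answer equals the max flow.
Path Res→Out (+1); total 1.
Path Res→P1→Out (+1); total 2.
Path Res→J3→Out (+1); total 3.
No residual Res→Out path; max flow = 3.
Certifying cut of size 3: {Res→J3, Res→Out, Res→P1}.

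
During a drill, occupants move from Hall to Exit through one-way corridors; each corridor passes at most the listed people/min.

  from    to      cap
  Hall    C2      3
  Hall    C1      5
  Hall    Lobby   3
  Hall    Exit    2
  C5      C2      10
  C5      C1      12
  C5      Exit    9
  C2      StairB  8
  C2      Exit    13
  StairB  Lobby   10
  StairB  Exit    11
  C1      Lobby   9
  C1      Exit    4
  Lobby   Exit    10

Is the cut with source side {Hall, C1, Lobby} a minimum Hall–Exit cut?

Given cut capacity: 3 + 2 + 4 + 10 = 19.
Augment Hall→Exit: bottleneck 2, flow now 2.
Augment Hall→C2→Exit: bottleneck 3, flow now 5.
Augment Hall→C1→Exit: bottleneck 4, flow now 9.
Augment Hall→Lobby→Exit: bottleneck 3, flow now 12.
Augment Hall→C1→Lobby→Exit: bottleneck 1, flow now 13.
No augmenting path remains; maximum flow = 13.
In the residual graph, reachable from Hall: {Hall}.
Min-cut edges: Hall→C2 (3), Hall→C1 (5), Hall→Lobby (3), Hall→Exit (2); capacity 3 + 5 + 3 + 2 = 13.
Cut capacity 19 exceeds the max flow 13, so it is not minimum.

No — its capacity is 19, but the minimum cut has capacity 13.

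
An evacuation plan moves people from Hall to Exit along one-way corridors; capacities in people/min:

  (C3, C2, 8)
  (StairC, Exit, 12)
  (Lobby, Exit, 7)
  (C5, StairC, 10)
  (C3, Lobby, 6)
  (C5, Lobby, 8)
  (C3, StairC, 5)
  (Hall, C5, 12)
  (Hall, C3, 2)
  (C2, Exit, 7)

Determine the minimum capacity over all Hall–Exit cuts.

Augment Hall→C3→Lobby→Exit: bottleneck 2, flow now 2.
Augment Hall→C5→Lobby→Exit: bottleneck 5, flow now 7.
Augment Hall→C5→StairC→Exit: bottleneck 7, flow now 14.
No augmenting path remains; maximum flow = 14.
By max-flow min-cut, the minimum cut capacity equals the max flow.
In the residual graph, reachable from Hall: {Hall}.
Min-cut edges: Hall→C3 (2), Hall→C5 (12); capacity 2 + 12 = 14.

14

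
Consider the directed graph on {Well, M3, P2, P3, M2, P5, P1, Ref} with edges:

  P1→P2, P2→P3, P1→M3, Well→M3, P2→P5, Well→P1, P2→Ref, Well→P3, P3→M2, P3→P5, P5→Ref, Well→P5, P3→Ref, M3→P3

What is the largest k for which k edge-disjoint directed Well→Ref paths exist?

3

Assign every edge capacity 1; by Menger, the answer equals the max flow.
Path Well→P3→Ref (+1); total 1.
Path Well→P5→Ref (+1); total 2.
Path Well→P1→P2→Ref (+1); total 3.
No residual Well→Ref path; max flow = 3.
Certifying cut of size 3: {P3→Ref, P5→Ref, Well→P1}.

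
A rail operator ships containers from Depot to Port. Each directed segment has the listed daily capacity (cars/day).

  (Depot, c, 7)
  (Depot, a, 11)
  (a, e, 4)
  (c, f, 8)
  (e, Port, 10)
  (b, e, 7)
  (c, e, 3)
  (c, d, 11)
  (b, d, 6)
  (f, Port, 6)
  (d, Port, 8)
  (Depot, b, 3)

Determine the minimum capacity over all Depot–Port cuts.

14

Augment Depot→a→e→Port: bottleneck 4, flow now 4.
Augment Depot→b→d→Port: bottleneck 3, flow now 7.
Augment Depot→c→d→Port: bottleneck 5, flow now 12.
Augment Depot→c→e→Port: bottleneck 2, flow now 14.
No augmenting path remains; maximum flow = 14.
By max-flow min-cut, the minimum cut capacity equals the max flow.
In the residual graph, reachable from Depot: {Depot, a}.
Min-cut edges: Depot→b (3), Depot→c (7), a→e (4); capacity 3 + 7 + 4 = 14.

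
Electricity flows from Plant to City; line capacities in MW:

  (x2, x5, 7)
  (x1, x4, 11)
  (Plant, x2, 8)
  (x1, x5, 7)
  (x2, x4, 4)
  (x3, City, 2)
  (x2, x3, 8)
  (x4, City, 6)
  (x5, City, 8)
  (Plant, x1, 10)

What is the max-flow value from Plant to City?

16

Augment Plant→x1→x4→City: bottleneck 6, flow now 6.
Augment Plant→x1→x5→City: bottleneck 4, flow now 10.
Augment Plant→x2→x3→City: bottleneck 2, flow now 12.
Augment Plant→x2→x5→City: bottleneck 4, flow now 16.
No augmenting path remains; maximum flow = 16.
In the residual graph, reachable from Plant: {Plant, x1, x2, x3, x4, x5}.
Min-cut edges: x3→City (2), x4→City (6), x5→City (8); capacity 2 + 6 + 8 = 16.
This cut is saturated, so no flow can exceed 16.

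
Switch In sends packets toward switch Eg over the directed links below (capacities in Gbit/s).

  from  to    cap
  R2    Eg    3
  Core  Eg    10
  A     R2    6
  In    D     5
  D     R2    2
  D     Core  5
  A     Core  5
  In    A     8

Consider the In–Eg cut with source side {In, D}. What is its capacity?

15

Edges leaving {In, D}: In→A (8), D→Core (5), D→R2 (2).
Cut capacity = 8 + 5 + 2 = 15.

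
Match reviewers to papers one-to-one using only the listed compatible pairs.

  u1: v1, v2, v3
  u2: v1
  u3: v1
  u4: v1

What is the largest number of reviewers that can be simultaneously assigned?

Unit-capacity flow: source→left, listed edges, right→sink; max matching = max flow.
Augmenting path u1→v1 (+1); matched 1.
Augmenting path u2→v1→u1→v2 (+1); matched 2.
No augmenting path remains; maximum matching = 2.
König certificate: {u1, v1} is a vertex cover of size 2 (every listed pair touches it), so no matching can be larger.

2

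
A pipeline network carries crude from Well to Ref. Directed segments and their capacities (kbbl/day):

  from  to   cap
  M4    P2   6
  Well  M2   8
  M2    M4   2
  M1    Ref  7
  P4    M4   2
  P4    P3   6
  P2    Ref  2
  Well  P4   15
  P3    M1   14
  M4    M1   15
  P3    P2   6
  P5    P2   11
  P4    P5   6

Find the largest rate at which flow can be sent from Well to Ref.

9

Augment Well→M2→M4→M1→Ref: bottleneck 2, flow now 2.
Augment Well→P4→M4→M1→Ref: bottleneck 2, flow now 4.
Augment Well→P4→P3→M1→Ref: bottleneck 3, flow now 7.
Augment Well→P4→P3→P2→Ref: bottleneck 2, flow now 9.
No augmenting path remains; maximum flow = 9.
In the residual graph, reachable from Well: {Well, M2, P4, M4, P3, P5, M1, P2}.
Min-cut edges: M1→Ref (7), P2→Ref (2); capacity 7 + 2 = 9.
This cut is saturated, so no flow can exceed 9.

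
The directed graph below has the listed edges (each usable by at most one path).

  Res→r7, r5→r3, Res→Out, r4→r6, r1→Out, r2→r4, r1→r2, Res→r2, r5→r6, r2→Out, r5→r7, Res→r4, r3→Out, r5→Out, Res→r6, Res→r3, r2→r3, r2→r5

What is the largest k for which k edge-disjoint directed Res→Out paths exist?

3

Assign every edge capacity 1; by Menger, the answer equals the max flow.
Path Res→Out (+1); total 1.
Path Res→r2→Out (+1); total 2.
Path Res→r3→Out (+1); total 3.
No residual Res→Out path; max flow = 3.
Certifying cut of size 3: {Res→Out, Res→r2, Res→r3}.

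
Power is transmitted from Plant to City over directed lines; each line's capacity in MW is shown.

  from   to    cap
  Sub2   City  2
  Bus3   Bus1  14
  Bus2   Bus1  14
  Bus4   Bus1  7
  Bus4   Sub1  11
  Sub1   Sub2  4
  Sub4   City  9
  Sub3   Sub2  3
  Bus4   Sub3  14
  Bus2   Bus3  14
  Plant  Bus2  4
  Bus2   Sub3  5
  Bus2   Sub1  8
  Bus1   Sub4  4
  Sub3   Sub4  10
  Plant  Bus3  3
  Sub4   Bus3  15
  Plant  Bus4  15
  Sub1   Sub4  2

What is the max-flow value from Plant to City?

Augment Plant→Bus3→Bus1→Sub4→City: bottleneck 3, flow now 3.
Augment Plant→Bus2→Sub3→Sub4→City: bottleneck 4, flow now 7.
Augment Plant→Bus4→Sub3→Sub4→City: bottleneck 2, flow now 9.
Augment Plant→Bus4→Sub3→Sub2→City: bottleneck 2, flow now 11.
No augmenting path remains; maximum flow = 11.
In the residual graph, reachable from Plant: {Plant, Bus3, Bus2, Bus4, Sub3, Sub1, Bus1, Sub4, Sub2}.
Min-cut edges: Sub4→City (9), Sub2→City (2); capacity 9 + 2 = 11.
This cut is saturated, so no flow can exceed 11.

11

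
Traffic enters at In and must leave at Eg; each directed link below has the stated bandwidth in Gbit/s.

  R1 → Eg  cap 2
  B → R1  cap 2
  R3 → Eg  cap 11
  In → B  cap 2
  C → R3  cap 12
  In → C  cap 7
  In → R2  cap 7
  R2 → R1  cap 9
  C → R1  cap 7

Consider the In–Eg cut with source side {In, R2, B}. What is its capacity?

18

Edges leaving {In, R2, B}: In→C (7), R2→R1 (9), B→R1 (2).
Cut capacity = 7 + 9 + 2 = 18.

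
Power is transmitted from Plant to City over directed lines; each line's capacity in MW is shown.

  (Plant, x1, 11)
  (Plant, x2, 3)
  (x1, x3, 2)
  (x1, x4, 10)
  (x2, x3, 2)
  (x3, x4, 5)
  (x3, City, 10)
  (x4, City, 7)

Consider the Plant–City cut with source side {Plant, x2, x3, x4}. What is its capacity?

28

Edges leaving {Plant, x2, x3, x4}: Plant→x1 (11), x3→City (10), x4→City (7).
Cut capacity = 11 + 10 + 7 = 28.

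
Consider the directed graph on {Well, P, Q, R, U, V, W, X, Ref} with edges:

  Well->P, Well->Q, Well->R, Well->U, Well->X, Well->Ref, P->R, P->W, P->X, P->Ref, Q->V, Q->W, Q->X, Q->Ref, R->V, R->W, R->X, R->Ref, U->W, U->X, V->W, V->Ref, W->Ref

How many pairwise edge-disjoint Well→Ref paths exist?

5

Assign every edge capacity 1; by Menger, the answer equals the max flow.
Path Well→Ref (+1); total 1.
Path Well→P→Ref (+1); total 2.
Path Well→Q→Ref (+1); total 3.
Path Well→R→Ref (+1); total 4.
Path Well→U→W→Ref (+1); total 5.
No residual Well→Ref path; max flow = 5.
Certifying cut of size 5: {Well→P, Well→Q, Well→R, Well→Ref, Well→U}.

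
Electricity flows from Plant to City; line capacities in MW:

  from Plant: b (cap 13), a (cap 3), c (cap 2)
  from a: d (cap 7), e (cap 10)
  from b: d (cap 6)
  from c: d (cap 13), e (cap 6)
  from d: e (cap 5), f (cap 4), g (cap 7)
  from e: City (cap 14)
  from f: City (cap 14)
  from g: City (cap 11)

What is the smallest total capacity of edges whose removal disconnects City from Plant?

Augment Plant→a→e→City: bottleneck 3, flow now 3.
Augment Plant→c→e→City: bottleneck 2, flow now 5.
Augment Plant→b→d→e→City: bottleneck 5, flow now 10.
Augment Plant→b→d→f→City: bottleneck 1, flow now 11.
No augmenting path remains; maximum flow = 11.
By max-flow min-cut, the minimum cut capacity equals the max flow.
In the residual graph, reachable from Plant: {Plant, b}.
Min-cut edges: Plant→a (3), Plant→c (2), b→d (6); capacity 3 + 2 + 6 = 11.

11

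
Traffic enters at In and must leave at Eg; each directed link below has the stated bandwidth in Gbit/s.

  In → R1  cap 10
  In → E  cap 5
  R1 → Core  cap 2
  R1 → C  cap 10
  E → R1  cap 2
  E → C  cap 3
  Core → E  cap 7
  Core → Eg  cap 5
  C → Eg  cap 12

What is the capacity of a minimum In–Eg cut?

Augment In→R1→Core→Eg: bottleneck 2, flow now 2.
Augment In→R1→C→Eg: bottleneck 8, flow now 10.
Augment In→E→C→Eg: bottleneck 3, flow now 13.
Augment In→E→R1→C→Eg: bottleneck 1, flow now 14.
No augmenting path remains; maximum flow = 14.
By max-flow min-cut, the minimum cut capacity equals the max flow.
In the residual graph, reachable from In: {In, R1, E, C}.
Min-cut edges: R1→Core (2), C→Eg (12); capacity 2 + 12 = 14.

14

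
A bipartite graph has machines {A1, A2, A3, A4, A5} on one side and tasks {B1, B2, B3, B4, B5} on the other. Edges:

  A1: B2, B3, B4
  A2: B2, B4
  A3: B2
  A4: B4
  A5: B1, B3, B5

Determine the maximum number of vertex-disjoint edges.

4

Unit-capacity flow: source→left, listed edges, right→sink; max matching = max flow.
Augmenting path A1→B2 (+1); matched 1.
Augmenting path A2→B4 (+1); matched 2.
Augmenting path A5→B1 (+1); matched 3.
Augmenting path A3→B2→A1→B3 (+1); matched 4.
No augmenting path remains; maximum matching = 4.
König certificate: {A1, A5, B2, B4} is a vertex cover of size 4 (every listed pair touches it), so no matching can be larger.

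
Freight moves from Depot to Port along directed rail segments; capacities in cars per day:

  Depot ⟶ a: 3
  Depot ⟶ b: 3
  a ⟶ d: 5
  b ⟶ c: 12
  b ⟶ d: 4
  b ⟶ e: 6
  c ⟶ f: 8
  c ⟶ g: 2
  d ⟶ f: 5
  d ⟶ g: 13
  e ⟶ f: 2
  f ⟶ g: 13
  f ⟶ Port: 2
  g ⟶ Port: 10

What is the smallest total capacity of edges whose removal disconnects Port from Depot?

Augment Depot→a→d→f→Port: bottleneck 2, flow now 2.
Augment Depot→a→d→g→Port: bottleneck 1, flow now 3.
Augment Depot→b→c→g→Port: bottleneck 2, flow now 5.
Augment Depot→b→d→g→Port: bottleneck 1, flow now 6.
No augmenting path remains; maximum flow = 6.
By max-flow min-cut, the minimum cut capacity equals the max flow.
In the residual graph, reachable from Depot: {Depot}.
Min-cut edges: Depot→a (3), Depot→b (3); capacity 3 + 3 = 6.

6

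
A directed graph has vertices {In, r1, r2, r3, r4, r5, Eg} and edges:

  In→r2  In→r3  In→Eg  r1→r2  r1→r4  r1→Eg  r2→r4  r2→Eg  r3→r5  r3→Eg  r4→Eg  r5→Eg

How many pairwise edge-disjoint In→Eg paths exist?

3

Assign every edge capacity 1; by Menger, the answer equals the max flow.
Path In→Eg (+1); total 1.
Path In→r2→Eg (+1); total 2.
Path In→r3→Eg (+1); total 3.
No residual In→Eg path; max flow = 3.
Certifying cut of size 3: {In→Eg, In→r2, In→r3}.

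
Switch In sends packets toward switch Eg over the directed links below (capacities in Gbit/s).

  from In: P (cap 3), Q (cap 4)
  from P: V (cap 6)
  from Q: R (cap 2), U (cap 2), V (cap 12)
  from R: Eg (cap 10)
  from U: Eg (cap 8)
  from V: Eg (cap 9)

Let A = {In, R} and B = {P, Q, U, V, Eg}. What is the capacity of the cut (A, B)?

17

Edges leaving {In, R}: In→P (3), In→Q (4), R→Eg (10).
Cut capacity = 3 + 4 + 10 = 17.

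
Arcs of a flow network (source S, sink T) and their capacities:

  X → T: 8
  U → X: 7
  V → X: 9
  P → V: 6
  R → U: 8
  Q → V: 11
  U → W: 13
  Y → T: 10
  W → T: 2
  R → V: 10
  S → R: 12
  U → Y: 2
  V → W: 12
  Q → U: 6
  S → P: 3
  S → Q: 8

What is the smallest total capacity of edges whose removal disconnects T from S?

Augment S→P→V→W→T: bottleneck 2, flow now 2.
Augment S→P→V→X→T: bottleneck 1, flow now 3.
Augment S→Q→U→X→T: bottleneck 6, flow now 9.
Augment S→Q→V→X→T: bottleneck 1, flow now 10.
Augment S→R→U→Y→T: bottleneck 2, flow now 12.
No augmenting path remains; maximum flow = 12.
By max-flow min-cut, the minimum cut capacity equals the max flow.
In the residual graph, reachable from S: {S, P, Q, R, U, V, W, X}.
Min-cut edges: U→Y (2), W→T (2), X→T (8); capacity 2 + 2 + 8 = 12.

12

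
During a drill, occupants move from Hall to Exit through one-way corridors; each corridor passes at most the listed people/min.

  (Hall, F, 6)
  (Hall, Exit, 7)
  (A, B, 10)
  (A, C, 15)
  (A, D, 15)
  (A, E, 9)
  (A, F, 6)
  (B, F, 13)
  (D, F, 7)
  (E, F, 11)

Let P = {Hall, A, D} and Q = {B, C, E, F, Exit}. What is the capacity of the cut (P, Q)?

60

Edges leaving {Hall, A, D}: Hall→F (6), Hall→Exit (7), A→B (10), A→C (15), A→E (9), A→F (6), D→F (7).
Cut capacity = 6 + 7 + 10 + 15 + 9 + 6 + 7 = 60.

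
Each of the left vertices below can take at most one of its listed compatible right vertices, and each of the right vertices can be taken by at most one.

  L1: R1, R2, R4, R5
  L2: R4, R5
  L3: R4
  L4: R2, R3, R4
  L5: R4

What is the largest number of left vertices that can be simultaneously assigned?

Unit-capacity flow: source→left, listed edges, right→sink; max matching = max flow.
Augmenting path L1→R1 (+1); matched 1.
Augmenting path L2→R4 (+1); matched 2.
Augmenting path L4→R2 (+1); matched 3.
Augmenting path L3→R4→L2→R5 (+1); matched 4.
No augmenting path remains; maximum matching = 4.
König certificate: {L1, L2, L4, R4} is a vertex cover of size 4 (every listed pair touches it), so no matching can be larger.

4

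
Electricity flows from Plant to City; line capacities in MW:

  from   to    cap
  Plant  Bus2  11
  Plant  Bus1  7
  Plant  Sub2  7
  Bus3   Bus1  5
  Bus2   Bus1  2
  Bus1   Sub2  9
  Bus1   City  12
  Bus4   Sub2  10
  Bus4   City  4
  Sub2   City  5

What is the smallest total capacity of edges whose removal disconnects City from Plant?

Augment Plant→Bus1→City: bottleneck 7, flow now 7.
Augment Plant→Sub2→City: bottleneck 5, flow now 12.
Augment Plant→Bus2→Bus1→City: bottleneck 2, flow now 14.
No augmenting path remains; maximum flow = 14.
By max-flow min-cut, the minimum cut capacity equals the max flow.
In the residual graph, reachable from Plant: {Plant, Bus2, Sub2}.
Min-cut edges: Plant→Bus1 (7), Bus2→Bus1 (2), Sub2→City (5); capacity 7 + 2 + 5 = 14.

14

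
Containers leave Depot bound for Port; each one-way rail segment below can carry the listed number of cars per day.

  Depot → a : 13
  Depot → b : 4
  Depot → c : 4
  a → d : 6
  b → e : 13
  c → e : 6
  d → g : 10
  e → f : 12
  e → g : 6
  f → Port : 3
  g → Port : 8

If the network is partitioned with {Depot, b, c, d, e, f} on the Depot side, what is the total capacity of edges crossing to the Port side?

Edges leaving {Depot, b, c, d, e, f}: Depot→a (13), d→g (10), e→g (6), f→Port (3).
Cut capacity = 13 + 10 + 6 + 3 = 32.

32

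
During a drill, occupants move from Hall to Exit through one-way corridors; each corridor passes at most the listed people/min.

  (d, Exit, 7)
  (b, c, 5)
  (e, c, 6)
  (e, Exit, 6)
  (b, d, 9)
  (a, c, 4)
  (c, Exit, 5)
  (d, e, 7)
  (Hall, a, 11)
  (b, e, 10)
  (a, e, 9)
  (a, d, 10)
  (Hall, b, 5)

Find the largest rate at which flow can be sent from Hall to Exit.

Augment Hall→a→c→Exit: bottleneck 4, flow now 4.
Augment Hall→a→d→Exit: bottleneck 7, flow now 11.
Augment Hall→b→c→Exit: bottleneck 1, flow now 12.
Augment Hall→b→e→Exit: bottleneck 4, flow now 16.
No augmenting path remains; maximum flow = 16.
In the residual graph, reachable from Hall: {Hall}.
Min-cut edges: Hall→a (11), Hall→b (5); capacity 11 + 5 = 16.
This cut is saturated, so no flow can exceed 16.

16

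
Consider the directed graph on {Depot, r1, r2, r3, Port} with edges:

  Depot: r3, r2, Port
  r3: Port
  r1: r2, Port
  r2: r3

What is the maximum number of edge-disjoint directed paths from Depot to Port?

2

Assign every edge capacity 1; by Menger, the answer equals the max flow.
Path Depot→Port (+1); total 1.
Path Depot→r3→Port (+1); total 2.
No residual Depot→Port path; max flow = 2.
Certifying cut of size 2: {Depot→Port, r3→Port}.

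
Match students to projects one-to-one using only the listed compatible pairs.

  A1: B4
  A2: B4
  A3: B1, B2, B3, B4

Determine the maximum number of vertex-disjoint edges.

Unit-capacity flow: source→left, listed edges, right→sink; max matching = max flow.
Augmenting path A1→B4 (+1); matched 1.
Augmenting path A3→B1 (+1); matched 2.
No augmenting path remains; maximum matching = 2.
König certificate: {A3, B4} is a vertex cover of size 2 (every listed pair touches it), so no matching can be larger.

2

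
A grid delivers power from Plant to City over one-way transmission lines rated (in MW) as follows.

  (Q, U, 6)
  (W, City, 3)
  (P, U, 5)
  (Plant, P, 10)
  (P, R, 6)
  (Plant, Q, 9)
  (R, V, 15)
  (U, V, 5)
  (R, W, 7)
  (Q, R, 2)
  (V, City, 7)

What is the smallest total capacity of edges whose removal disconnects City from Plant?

Augment Plant→P→R→V→City: bottleneck 6, flow now 6.
Augment Plant→P→U→V→City: bottleneck 1, flow now 7.
Augment Plant→Q→R→W→City: bottleneck 2, flow now 9.
Augment Plant→P→U→V→R→W→City: bottleneck 1, flow now 10. (uses reverse residual edge)
No augmenting path remains; maximum flow = 10.
By max-flow min-cut, the minimum cut capacity equals the max flow.
In the residual graph, reachable from Plant: {Plant, P, Q, R, U, V, W}.
Min-cut edges: V→City (7), W→City (3); capacity 7 + 3 = 10.

10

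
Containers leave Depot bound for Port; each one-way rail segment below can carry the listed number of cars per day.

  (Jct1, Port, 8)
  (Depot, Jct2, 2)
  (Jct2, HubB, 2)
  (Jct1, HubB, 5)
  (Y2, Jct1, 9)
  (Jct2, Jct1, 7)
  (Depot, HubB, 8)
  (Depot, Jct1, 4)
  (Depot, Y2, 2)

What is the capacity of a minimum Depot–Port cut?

Augment Depot→Jct1→Port: bottleneck 4, flow now 4.
Augment Depot→Jct2→Jct1→Port: bottleneck 2, flow now 6.
Augment Depot→Y2→Jct1→Port: bottleneck 2, flow now 8.
No augmenting path remains; maximum flow = 8.
By max-flow min-cut, the minimum cut capacity equals the max flow.
In the residual graph, reachable from Depot: {Depot, HubB}.
Min-cut edges: Depot→Jct2 (2), Depot→Y2 (2), Depot→Jct1 (4); capacity 2 + 2 + 4 = 8.

8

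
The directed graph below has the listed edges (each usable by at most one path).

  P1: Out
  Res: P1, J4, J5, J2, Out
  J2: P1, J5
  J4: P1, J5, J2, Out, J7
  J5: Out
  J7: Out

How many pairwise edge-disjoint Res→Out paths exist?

Assign every edge capacity 1; by Menger, the answer equals the max flow.
Path Res→Out (+1); total 1.
Path Res→J4→Out (+1); total 2.
Path Res→P1→Out (+1); total 3.
Path Res→J5→Out (+1); total 4.
No residual Res→Out path; max flow = 4.
Certifying cut of size 4: {J5→Out, P1→Out, Res→J4, Res→Out}.

4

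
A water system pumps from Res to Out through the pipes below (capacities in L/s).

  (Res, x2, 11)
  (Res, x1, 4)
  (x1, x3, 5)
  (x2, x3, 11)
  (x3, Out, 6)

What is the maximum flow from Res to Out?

6

Augment Res→x1→x3→Out: bottleneck 4, flow now 4.
Augment Res→x2→x3→Out: bottleneck 2, flow now 6.
No augmenting path remains; maximum flow = 6.
In the residual graph, reachable from Res: {Res, x1, x2, x3}.
Min-cut edges: x3→Out (6); capacity 6 = 6.
This cut is saturated, so no flow can exceed 6.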